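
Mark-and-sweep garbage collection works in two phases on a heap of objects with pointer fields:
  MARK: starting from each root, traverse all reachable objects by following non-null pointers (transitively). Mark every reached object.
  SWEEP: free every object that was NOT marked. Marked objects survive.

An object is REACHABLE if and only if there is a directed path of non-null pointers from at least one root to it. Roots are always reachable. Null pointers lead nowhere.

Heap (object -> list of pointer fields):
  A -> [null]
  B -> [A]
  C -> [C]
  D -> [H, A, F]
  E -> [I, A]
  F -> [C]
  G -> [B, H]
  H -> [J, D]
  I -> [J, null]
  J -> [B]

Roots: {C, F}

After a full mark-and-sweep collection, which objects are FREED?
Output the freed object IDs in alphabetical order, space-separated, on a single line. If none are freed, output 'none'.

Roots: C F
Mark C: refs=C, marked=C
Mark F: refs=C, marked=C F
Unmarked (collected): A B D E G H I J

Answer: A B D E G H I J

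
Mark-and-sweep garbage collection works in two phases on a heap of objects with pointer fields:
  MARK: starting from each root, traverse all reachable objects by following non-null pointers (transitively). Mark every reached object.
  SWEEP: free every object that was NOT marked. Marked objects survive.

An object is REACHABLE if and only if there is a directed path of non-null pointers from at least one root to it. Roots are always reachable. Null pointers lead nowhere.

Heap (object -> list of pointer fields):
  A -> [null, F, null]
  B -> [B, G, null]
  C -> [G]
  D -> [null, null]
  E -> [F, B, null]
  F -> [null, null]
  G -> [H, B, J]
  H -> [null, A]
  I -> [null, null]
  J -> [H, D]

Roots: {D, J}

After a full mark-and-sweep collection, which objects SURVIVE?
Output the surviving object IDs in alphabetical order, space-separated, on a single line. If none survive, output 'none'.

Answer: A D F H J

Derivation:
Roots: D J
Mark D: refs=null null, marked=D
Mark J: refs=H D, marked=D J
Mark H: refs=null A, marked=D H J
Mark A: refs=null F null, marked=A D H J
Mark F: refs=null null, marked=A D F H J
Unmarked (collected): B C E G I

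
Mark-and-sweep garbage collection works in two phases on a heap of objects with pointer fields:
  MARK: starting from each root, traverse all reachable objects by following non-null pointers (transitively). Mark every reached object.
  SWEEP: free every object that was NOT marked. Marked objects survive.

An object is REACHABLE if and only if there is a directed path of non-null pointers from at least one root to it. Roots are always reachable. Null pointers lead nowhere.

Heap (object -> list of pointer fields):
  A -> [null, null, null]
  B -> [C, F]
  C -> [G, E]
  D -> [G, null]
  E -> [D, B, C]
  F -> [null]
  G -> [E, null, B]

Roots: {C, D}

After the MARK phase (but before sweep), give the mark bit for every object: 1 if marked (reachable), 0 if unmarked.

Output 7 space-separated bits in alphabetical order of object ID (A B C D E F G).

Answer: 0 1 1 1 1 1 1

Derivation:
Roots: C D
Mark C: refs=G E, marked=C
Mark D: refs=G null, marked=C D
Mark G: refs=E null B, marked=C D G
Mark E: refs=D B C, marked=C D E G
Mark B: refs=C F, marked=B C D E G
Mark F: refs=null, marked=B C D E F G
Unmarked (collected): A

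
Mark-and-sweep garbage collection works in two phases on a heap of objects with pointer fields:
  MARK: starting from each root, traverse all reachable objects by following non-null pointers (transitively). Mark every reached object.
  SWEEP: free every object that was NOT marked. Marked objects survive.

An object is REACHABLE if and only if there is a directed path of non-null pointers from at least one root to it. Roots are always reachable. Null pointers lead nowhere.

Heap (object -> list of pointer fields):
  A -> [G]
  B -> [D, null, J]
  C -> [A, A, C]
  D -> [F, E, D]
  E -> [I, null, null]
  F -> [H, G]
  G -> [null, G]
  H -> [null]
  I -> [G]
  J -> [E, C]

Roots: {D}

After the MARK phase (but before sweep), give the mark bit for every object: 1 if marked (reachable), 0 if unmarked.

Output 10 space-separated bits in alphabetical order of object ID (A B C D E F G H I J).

Roots: D
Mark D: refs=F E D, marked=D
Mark F: refs=H G, marked=D F
Mark E: refs=I null null, marked=D E F
Mark H: refs=null, marked=D E F H
Mark G: refs=null G, marked=D E F G H
Mark I: refs=G, marked=D E F G H I
Unmarked (collected): A B C J

Answer: 0 0 0 1 1 1 1 1 1 0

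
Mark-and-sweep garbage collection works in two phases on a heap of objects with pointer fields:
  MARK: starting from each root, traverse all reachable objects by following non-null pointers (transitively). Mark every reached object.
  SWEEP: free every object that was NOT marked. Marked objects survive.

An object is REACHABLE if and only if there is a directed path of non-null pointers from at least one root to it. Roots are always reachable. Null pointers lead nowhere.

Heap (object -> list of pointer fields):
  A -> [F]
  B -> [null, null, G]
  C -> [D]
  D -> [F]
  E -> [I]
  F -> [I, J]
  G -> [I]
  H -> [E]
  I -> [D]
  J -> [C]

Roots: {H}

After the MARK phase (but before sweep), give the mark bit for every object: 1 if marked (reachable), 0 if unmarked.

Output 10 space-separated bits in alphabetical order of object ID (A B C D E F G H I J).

Answer: 0 0 1 1 1 1 0 1 1 1

Derivation:
Roots: H
Mark H: refs=E, marked=H
Mark E: refs=I, marked=E H
Mark I: refs=D, marked=E H I
Mark D: refs=F, marked=D E H I
Mark F: refs=I J, marked=D E F H I
Mark J: refs=C, marked=D E F H I J
Mark C: refs=D, marked=C D E F H I J
Unmarked (collected): A B G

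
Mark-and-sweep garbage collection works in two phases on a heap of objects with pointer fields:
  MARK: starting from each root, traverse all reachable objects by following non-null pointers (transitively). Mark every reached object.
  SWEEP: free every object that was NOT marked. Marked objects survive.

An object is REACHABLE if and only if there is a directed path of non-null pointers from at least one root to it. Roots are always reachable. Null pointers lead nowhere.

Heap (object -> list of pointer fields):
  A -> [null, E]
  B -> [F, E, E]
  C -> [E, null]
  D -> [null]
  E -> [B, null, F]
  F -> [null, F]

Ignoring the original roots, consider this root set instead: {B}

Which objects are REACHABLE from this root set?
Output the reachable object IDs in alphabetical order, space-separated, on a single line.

Roots: B
Mark B: refs=F E E, marked=B
Mark F: refs=null F, marked=B F
Mark E: refs=B null F, marked=B E F
Unmarked (collected): A C D

Answer: B E F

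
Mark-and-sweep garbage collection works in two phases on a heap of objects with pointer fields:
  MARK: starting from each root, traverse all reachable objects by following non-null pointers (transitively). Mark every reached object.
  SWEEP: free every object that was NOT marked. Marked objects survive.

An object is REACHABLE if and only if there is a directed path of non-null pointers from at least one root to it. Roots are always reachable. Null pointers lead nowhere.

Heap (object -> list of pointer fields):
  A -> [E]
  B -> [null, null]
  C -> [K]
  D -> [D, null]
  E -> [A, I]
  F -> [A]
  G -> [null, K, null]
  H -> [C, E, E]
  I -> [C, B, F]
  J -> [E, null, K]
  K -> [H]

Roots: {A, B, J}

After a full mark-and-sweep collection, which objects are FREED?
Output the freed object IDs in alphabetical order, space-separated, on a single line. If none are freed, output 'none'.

Answer: D G

Derivation:
Roots: A B J
Mark A: refs=E, marked=A
Mark B: refs=null null, marked=A B
Mark J: refs=E null K, marked=A B J
Mark E: refs=A I, marked=A B E J
Mark K: refs=H, marked=A B E J K
Mark I: refs=C B F, marked=A B E I J K
Mark H: refs=C E E, marked=A B E H I J K
Mark C: refs=K, marked=A B C E H I J K
Mark F: refs=A, marked=A B C E F H I J K
Unmarked (collected): D G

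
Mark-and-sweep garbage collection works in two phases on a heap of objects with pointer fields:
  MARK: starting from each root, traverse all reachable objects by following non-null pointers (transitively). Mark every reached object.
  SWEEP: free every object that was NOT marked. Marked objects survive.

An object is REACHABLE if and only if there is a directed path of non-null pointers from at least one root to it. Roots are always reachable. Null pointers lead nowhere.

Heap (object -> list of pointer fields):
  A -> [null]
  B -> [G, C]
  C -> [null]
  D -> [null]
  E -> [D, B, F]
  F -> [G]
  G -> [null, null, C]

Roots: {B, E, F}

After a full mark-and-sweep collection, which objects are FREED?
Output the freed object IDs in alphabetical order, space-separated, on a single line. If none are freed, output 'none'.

Roots: B E F
Mark B: refs=G C, marked=B
Mark E: refs=D B F, marked=B E
Mark F: refs=G, marked=B E F
Mark G: refs=null null C, marked=B E F G
Mark C: refs=null, marked=B C E F G
Mark D: refs=null, marked=B C D E F G
Unmarked (collected): A

Answer: A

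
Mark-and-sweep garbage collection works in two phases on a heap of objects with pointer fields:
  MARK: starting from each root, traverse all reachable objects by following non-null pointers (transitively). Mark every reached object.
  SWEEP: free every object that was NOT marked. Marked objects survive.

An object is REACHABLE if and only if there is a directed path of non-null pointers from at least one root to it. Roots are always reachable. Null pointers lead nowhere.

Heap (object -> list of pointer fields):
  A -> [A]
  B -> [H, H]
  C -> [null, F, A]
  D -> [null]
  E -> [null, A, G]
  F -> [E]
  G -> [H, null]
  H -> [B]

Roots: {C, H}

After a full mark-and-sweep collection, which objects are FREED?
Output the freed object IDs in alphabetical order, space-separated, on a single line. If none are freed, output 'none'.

Roots: C H
Mark C: refs=null F A, marked=C
Mark H: refs=B, marked=C H
Mark F: refs=E, marked=C F H
Mark A: refs=A, marked=A C F H
Mark B: refs=H H, marked=A B C F H
Mark E: refs=null A G, marked=A B C E F H
Mark G: refs=H null, marked=A B C E F G H
Unmarked (collected): D

Answer: D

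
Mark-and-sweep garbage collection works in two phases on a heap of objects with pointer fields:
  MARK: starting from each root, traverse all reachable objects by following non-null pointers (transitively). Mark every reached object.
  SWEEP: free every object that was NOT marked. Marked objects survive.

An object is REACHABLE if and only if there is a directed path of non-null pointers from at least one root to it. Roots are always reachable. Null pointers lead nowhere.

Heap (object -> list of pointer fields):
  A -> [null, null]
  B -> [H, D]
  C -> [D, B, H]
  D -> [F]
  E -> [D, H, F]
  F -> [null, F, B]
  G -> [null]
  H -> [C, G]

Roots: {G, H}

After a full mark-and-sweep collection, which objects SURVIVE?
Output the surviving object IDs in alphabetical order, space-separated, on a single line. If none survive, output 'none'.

Roots: G H
Mark G: refs=null, marked=G
Mark H: refs=C G, marked=G H
Mark C: refs=D B H, marked=C G H
Mark D: refs=F, marked=C D G H
Mark B: refs=H D, marked=B C D G H
Mark F: refs=null F B, marked=B C D F G H
Unmarked (collected): A E

Answer: B C D F G H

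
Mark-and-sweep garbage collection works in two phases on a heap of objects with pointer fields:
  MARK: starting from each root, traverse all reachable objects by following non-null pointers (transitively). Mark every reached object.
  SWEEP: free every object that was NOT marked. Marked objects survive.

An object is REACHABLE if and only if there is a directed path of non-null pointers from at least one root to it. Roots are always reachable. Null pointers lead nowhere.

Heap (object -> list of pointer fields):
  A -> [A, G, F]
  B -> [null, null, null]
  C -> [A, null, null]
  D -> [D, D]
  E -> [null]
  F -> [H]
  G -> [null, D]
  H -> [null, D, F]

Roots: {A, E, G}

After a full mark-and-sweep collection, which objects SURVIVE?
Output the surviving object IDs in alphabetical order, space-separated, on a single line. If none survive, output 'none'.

Answer: A D E F G H

Derivation:
Roots: A E G
Mark A: refs=A G F, marked=A
Mark E: refs=null, marked=A E
Mark G: refs=null D, marked=A E G
Mark F: refs=H, marked=A E F G
Mark D: refs=D D, marked=A D E F G
Mark H: refs=null D F, marked=A D E F G H
Unmarked (collected): B C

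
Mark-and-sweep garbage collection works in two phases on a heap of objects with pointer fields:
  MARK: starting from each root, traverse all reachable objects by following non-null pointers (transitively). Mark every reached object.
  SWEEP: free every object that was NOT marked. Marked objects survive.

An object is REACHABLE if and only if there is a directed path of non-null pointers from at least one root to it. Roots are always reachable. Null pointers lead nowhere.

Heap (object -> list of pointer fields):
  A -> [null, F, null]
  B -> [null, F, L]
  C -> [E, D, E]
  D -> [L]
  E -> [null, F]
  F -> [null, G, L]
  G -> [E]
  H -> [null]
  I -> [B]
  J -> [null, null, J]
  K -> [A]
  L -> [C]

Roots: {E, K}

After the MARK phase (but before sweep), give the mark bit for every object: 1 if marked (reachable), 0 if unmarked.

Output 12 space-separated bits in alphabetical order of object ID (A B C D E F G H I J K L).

Answer: 1 0 1 1 1 1 1 0 0 0 1 1

Derivation:
Roots: E K
Mark E: refs=null F, marked=E
Mark K: refs=A, marked=E K
Mark F: refs=null G L, marked=E F K
Mark A: refs=null F null, marked=A E F K
Mark G: refs=E, marked=A E F G K
Mark L: refs=C, marked=A E F G K L
Mark C: refs=E D E, marked=A C E F G K L
Mark D: refs=L, marked=A C D E F G K L
Unmarked (collected): B H I J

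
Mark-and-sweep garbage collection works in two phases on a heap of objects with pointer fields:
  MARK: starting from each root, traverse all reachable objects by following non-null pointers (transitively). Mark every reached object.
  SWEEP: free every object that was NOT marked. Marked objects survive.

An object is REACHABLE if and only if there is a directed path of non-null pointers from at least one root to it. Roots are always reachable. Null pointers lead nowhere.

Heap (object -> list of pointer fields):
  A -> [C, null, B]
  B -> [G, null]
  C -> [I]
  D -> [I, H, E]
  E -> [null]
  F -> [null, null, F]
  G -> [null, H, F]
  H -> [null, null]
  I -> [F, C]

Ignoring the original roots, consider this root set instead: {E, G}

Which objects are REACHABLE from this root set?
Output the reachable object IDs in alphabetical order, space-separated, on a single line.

Answer: E F G H

Derivation:
Roots: E G
Mark E: refs=null, marked=E
Mark G: refs=null H F, marked=E G
Mark H: refs=null null, marked=E G H
Mark F: refs=null null F, marked=E F G H
Unmarked (collected): A B C D I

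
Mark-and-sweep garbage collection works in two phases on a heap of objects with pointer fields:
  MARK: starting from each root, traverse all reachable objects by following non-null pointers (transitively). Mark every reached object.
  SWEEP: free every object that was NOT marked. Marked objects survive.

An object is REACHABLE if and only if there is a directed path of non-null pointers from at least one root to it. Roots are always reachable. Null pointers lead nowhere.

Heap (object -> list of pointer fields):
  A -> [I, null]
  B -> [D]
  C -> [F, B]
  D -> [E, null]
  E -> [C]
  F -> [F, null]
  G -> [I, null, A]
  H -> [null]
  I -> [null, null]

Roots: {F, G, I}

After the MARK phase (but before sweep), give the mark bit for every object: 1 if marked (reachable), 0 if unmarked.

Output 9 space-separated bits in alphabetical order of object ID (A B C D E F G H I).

Roots: F G I
Mark F: refs=F null, marked=F
Mark G: refs=I null A, marked=F G
Mark I: refs=null null, marked=F G I
Mark A: refs=I null, marked=A F G I
Unmarked (collected): B C D E H

Answer: 1 0 0 0 0 1 1 0 1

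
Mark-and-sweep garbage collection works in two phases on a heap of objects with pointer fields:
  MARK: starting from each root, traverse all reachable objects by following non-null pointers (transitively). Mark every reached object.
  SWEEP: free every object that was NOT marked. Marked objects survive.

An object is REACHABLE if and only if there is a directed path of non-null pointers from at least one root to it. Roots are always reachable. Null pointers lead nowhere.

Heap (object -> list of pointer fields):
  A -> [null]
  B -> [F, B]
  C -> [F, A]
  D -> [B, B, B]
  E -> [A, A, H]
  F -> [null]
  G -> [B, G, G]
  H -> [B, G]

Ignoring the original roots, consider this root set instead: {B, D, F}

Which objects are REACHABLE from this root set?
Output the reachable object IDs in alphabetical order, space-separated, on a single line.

Roots: B D F
Mark B: refs=F B, marked=B
Mark D: refs=B B B, marked=B D
Mark F: refs=null, marked=B D F
Unmarked (collected): A C E G H

Answer: B D F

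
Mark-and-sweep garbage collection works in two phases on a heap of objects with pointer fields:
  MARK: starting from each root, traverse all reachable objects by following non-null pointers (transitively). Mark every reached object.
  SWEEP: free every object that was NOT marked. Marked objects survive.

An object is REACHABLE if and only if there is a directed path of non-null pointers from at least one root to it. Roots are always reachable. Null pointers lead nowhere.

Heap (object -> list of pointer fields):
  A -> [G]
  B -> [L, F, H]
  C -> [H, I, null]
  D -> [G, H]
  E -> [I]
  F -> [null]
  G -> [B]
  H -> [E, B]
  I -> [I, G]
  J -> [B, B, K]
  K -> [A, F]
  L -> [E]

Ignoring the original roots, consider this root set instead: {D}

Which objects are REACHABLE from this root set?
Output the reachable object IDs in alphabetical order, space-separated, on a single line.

Roots: D
Mark D: refs=G H, marked=D
Mark G: refs=B, marked=D G
Mark H: refs=E B, marked=D G H
Mark B: refs=L F H, marked=B D G H
Mark E: refs=I, marked=B D E G H
Mark L: refs=E, marked=B D E G H L
Mark F: refs=null, marked=B D E F G H L
Mark I: refs=I G, marked=B D E F G H I L
Unmarked (collected): A C J K

Answer: B D E F G H I L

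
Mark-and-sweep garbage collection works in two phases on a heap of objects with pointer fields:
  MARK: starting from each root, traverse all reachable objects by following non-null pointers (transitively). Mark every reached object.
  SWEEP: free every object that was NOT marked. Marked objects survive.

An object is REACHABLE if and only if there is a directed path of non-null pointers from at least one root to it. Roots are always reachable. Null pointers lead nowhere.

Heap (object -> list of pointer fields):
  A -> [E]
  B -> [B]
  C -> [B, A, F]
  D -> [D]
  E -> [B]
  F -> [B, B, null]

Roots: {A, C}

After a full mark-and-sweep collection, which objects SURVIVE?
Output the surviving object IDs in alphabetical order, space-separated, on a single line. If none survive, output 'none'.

Roots: A C
Mark A: refs=E, marked=A
Mark C: refs=B A F, marked=A C
Mark E: refs=B, marked=A C E
Mark B: refs=B, marked=A B C E
Mark F: refs=B B null, marked=A B C E F
Unmarked (collected): D

Answer: A B C E F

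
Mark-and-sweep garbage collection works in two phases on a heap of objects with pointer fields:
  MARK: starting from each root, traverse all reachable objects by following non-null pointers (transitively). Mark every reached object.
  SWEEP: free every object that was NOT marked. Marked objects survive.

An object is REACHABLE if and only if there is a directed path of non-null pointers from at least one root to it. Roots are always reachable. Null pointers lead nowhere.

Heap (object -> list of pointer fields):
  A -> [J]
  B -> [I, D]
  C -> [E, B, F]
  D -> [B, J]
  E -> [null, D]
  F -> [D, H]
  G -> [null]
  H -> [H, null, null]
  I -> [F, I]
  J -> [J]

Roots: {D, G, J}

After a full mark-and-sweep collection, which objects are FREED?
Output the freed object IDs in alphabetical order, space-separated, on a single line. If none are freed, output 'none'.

Roots: D G J
Mark D: refs=B J, marked=D
Mark G: refs=null, marked=D G
Mark J: refs=J, marked=D G J
Mark B: refs=I D, marked=B D G J
Mark I: refs=F I, marked=B D G I J
Mark F: refs=D H, marked=B D F G I J
Mark H: refs=H null null, marked=B D F G H I J
Unmarked (collected): A C E

Answer: A C E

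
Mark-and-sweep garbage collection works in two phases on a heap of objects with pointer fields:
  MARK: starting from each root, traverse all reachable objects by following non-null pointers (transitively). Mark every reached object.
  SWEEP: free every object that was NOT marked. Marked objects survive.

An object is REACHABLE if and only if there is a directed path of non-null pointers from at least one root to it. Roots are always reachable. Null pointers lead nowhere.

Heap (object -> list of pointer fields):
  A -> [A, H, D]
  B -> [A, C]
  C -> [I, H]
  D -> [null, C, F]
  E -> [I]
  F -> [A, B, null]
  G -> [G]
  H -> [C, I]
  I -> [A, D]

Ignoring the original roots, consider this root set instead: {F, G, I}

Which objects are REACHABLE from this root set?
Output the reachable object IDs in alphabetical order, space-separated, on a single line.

Answer: A B C D F G H I

Derivation:
Roots: F G I
Mark F: refs=A B null, marked=F
Mark G: refs=G, marked=F G
Mark I: refs=A D, marked=F G I
Mark A: refs=A H D, marked=A F G I
Mark B: refs=A C, marked=A B F G I
Mark D: refs=null C F, marked=A B D F G I
Mark H: refs=C I, marked=A B D F G H I
Mark C: refs=I H, marked=A B C D F G H I
Unmarked (collected): E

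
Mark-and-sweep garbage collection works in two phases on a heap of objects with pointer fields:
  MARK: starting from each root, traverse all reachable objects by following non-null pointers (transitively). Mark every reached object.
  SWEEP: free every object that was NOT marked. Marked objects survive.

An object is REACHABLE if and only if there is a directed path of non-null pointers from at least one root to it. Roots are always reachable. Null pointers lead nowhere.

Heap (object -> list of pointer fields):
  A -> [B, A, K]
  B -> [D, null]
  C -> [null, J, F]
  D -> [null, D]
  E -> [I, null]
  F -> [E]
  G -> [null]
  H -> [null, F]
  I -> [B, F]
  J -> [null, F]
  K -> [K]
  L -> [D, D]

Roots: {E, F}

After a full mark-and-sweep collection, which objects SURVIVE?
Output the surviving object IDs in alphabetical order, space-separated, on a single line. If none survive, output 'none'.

Answer: B D E F I

Derivation:
Roots: E F
Mark E: refs=I null, marked=E
Mark F: refs=E, marked=E F
Mark I: refs=B F, marked=E F I
Mark B: refs=D null, marked=B E F I
Mark D: refs=null D, marked=B D E F I
Unmarked (collected): A C G H J K L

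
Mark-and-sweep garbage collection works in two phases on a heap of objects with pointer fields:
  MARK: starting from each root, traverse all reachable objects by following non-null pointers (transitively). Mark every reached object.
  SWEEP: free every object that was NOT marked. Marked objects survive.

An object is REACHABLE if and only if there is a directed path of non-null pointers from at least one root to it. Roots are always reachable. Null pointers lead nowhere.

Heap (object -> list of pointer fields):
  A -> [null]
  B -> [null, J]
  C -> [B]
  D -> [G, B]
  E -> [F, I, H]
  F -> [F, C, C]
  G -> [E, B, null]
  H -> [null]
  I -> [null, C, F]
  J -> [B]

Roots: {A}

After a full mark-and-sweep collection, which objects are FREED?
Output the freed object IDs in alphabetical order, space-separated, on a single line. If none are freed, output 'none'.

Answer: B C D E F G H I J

Derivation:
Roots: A
Mark A: refs=null, marked=A
Unmarked (collected): B C D E F G H I J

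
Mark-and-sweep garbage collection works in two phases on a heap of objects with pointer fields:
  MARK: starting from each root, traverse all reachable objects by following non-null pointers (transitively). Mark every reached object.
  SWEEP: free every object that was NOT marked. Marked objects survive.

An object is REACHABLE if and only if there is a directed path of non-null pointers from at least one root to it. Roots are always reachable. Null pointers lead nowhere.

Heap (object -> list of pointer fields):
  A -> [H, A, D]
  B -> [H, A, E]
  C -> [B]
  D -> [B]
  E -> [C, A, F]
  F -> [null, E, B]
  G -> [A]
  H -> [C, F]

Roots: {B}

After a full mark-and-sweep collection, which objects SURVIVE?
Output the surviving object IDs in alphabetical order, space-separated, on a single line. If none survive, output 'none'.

Roots: B
Mark B: refs=H A E, marked=B
Mark H: refs=C F, marked=B H
Mark A: refs=H A D, marked=A B H
Mark E: refs=C A F, marked=A B E H
Mark C: refs=B, marked=A B C E H
Mark F: refs=null E B, marked=A B C E F H
Mark D: refs=B, marked=A B C D E F H
Unmarked (collected): G

Answer: A B C D E F H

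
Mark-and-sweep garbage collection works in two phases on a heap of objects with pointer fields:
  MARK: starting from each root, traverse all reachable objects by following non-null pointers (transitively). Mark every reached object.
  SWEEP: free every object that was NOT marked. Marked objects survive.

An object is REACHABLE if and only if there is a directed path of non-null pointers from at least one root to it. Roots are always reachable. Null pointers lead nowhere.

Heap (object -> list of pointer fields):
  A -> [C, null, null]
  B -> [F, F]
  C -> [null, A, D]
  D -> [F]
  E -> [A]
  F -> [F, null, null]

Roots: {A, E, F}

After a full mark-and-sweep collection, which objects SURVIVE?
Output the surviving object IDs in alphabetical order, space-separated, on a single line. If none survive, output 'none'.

Roots: A E F
Mark A: refs=C null null, marked=A
Mark E: refs=A, marked=A E
Mark F: refs=F null null, marked=A E F
Mark C: refs=null A D, marked=A C E F
Mark D: refs=F, marked=A C D E F
Unmarked (collected): B

Answer: A C D E F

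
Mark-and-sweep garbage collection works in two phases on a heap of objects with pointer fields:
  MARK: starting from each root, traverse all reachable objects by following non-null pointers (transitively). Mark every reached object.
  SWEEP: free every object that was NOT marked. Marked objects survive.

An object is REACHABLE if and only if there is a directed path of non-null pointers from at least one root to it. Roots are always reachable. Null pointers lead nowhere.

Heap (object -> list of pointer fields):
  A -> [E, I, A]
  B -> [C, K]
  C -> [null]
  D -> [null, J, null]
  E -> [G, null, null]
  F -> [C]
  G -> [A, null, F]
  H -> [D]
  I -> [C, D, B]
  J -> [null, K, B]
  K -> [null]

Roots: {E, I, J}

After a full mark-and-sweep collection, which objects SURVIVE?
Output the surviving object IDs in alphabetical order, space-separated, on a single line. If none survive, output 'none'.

Answer: A B C D E F G I J K

Derivation:
Roots: E I J
Mark E: refs=G null null, marked=E
Mark I: refs=C D B, marked=E I
Mark J: refs=null K B, marked=E I J
Mark G: refs=A null F, marked=E G I J
Mark C: refs=null, marked=C E G I J
Mark D: refs=null J null, marked=C D E G I J
Mark B: refs=C K, marked=B C D E G I J
Mark K: refs=null, marked=B C D E G I J K
Mark A: refs=E I A, marked=A B C D E G I J K
Mark F: refs=C, marked=A B C D E F G I J K
Unmarked (collected): H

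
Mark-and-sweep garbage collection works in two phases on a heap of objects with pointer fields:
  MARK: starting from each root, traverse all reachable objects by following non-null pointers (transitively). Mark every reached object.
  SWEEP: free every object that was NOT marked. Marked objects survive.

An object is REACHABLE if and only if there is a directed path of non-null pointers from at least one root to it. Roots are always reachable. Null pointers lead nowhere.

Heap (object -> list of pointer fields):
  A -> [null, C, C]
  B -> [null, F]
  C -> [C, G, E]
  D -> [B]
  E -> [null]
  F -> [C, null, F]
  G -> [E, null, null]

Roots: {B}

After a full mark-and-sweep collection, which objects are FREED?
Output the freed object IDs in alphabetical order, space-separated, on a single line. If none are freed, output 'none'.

Answer: A D

Derivation:
Roots: B
Mark B: refs=null F, marked=B
Mark F: refs=C null F, marked=B F
Mark C: refs=C G E, marked=B C F
Mark G: refs=E null null, marked=B C F G
Mark E: refs=null, marked=B C E F G
Unmarked (collected): A D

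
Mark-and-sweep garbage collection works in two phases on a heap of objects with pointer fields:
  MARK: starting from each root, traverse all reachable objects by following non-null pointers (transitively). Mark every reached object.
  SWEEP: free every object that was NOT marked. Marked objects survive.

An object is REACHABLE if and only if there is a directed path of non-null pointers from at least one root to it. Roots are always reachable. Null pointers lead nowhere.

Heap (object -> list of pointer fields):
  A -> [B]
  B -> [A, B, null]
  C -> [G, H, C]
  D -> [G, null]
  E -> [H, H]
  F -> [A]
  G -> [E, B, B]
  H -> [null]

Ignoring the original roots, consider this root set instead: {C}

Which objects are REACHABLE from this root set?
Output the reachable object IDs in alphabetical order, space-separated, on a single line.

Roots: C
Mark C: refs=G H C, marked=C
Mark G: refs=E B B, marked=C G
Mark H: refs=null, marked=C G H
Mark E: refs=H H, marked=C E G H
Mark B: refs=A B null, marked=B C E G H
Mark A: refs=B, marked=A B C E G H
Unmarked (collected): D F

Answer: A B C E G H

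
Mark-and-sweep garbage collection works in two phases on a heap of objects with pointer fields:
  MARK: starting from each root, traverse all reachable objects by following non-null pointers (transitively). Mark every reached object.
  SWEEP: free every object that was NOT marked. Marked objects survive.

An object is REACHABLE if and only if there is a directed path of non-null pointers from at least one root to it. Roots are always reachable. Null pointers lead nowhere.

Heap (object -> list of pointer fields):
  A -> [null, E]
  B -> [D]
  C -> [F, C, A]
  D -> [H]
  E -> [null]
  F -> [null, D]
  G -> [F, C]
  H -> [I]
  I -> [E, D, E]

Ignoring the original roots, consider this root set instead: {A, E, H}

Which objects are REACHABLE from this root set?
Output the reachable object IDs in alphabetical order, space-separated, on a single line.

Roots: A E H
Mark A: refs=null E, marked=A
Mark E: refs=null, marked=A E
Mark H: refs=I, marked=A E H
Mark I: refs=E D E, marked=A E H I
Mark D: refs=H, marked=A D E H I
Unmarked (collected): B C F G

Answer: A D E H I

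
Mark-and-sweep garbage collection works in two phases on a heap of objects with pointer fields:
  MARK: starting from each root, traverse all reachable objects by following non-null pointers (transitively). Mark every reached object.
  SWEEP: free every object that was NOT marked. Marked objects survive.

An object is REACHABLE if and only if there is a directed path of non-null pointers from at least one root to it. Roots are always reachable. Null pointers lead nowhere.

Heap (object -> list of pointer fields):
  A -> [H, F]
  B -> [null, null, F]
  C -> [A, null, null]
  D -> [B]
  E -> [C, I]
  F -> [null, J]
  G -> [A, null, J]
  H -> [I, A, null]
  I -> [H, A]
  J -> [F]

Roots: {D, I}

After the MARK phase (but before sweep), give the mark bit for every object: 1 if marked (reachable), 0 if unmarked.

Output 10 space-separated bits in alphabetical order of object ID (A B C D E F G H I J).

Answer: 1 1 0 1 0 1 0 1 1 1

Derivation:
Roots: D I
Mark D: refs=B, marked=D
Mark I: refs=H A, marked=D I
Mark B: refs=null null F, marked=B D I
Mark H: refs=I A null, marked=B D H I
Mark A: refs=H F, marked=A B D H I
Mark F: refs=null J, marked=A B D F H I
Mark J: refs=F, marked=A B D F H I J
Unmarked (collected): C E G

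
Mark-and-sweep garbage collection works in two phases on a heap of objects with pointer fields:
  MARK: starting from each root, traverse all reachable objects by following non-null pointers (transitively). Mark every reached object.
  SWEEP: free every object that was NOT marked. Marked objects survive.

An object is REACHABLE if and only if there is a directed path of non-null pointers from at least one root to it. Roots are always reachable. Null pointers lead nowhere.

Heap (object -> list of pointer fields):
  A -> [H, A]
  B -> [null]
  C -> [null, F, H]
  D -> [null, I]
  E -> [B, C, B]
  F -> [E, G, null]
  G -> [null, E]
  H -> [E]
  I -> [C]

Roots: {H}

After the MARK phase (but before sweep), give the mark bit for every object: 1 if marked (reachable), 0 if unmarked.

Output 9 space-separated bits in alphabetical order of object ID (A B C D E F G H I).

Roots: H
Mark H: refs=E, marked=H
Mark E: refs=B C B, marked=E H
Mark B: refs=null, marked=B E H
Mark C: refs=null F H, marked=B C E H
Mark F: refs=E G null, marked=B C E F H
Mark G: refs=null E, marked=B C E F G H
Unmarked (collected): A D I

Answer: 0 1 1 0 1 1 1 1 0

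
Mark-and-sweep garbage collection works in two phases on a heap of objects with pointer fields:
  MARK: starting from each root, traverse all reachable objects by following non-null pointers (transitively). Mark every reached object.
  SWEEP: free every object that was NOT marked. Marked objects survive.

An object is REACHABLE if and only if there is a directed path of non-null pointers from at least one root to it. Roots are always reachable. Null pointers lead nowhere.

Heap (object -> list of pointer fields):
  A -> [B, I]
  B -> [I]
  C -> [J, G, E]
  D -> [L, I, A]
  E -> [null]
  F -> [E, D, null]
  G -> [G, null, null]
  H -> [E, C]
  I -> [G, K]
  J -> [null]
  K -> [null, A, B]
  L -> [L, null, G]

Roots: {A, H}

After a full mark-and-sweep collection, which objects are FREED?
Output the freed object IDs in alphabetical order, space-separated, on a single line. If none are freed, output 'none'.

Answer: D F L

Derivation:
Roots: A H
Mark A: refs=B I, marked=A
Mark H: refs=E C, marked=A H
Mark B: refs=I, marked=A B H
Mark I: refs=G K, marked=A B H I
Mark E: refs=null, marked=A B E H I
Mark C: refs=J G E, marked=A B C E H I
Mark G: refs=G null null, marked=A B C E G H I
Mark K: refs=null A B, marked=A B C E G H I K
Mark J: refs=null, marked=A B C E G H I J K
Unmarked (collected): D F L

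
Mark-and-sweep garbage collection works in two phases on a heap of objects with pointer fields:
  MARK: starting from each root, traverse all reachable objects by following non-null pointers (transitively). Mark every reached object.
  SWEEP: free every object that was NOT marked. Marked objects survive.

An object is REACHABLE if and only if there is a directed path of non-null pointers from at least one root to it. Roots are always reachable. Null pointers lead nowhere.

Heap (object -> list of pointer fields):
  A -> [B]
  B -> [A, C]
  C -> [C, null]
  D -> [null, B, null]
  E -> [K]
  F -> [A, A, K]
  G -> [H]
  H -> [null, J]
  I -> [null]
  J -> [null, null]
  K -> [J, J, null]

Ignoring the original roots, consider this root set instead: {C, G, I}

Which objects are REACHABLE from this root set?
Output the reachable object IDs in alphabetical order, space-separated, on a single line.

Roots: C G I
Mark C: refs=C null, marked=C
Mark G: refs=H, marked=C G
Mark I: refs=null, marked=C G I
Mark H: refs=null J, marked=C G H I
Mark J: refs=null null, marked=C G H I J
Unmarked (collected): A B D E F K

Answer: C G H I J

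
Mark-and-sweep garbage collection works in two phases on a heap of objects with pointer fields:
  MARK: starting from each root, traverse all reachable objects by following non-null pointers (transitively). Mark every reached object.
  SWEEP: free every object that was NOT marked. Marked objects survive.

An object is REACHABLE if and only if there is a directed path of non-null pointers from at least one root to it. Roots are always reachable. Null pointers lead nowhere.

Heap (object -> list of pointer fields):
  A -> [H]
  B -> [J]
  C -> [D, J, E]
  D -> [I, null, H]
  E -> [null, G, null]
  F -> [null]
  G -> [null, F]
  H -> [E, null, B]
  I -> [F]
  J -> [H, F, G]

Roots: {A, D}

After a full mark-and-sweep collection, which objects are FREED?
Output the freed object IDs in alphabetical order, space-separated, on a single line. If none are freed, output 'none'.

Roots: A D
Mark A: refs=H, marked=A
Mark D: refs=I null H, marked=A D
Mark H: refs=E null B, marked=A D H
Mark I: refs=F, marked=A D H I
Mark E: refs=null G null, marked=A D E H I
Mark B: refs=J, marked=A B D E H I
Mark F: refs=null, marked=A B D E F H I
Mark G: refs=null F, marked=A B D E F G H I
Mark J: refs=H F G, marked=A B D E F G H I J
Unmarked (collected): C

Answer: C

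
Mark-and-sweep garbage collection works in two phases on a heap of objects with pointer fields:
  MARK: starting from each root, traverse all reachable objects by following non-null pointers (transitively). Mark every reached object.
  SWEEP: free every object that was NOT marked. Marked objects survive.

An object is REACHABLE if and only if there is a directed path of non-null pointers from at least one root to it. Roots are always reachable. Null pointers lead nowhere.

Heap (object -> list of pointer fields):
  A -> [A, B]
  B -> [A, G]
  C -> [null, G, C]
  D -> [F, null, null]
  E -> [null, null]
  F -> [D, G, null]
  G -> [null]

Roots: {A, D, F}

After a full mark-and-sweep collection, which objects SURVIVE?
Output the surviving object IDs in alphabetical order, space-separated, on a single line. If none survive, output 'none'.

Answer: A B D F G

Derivation:
Roots: A D F
Mark A: refs=A B, marked=A
Mark D: refs=F null null, marked=A D
Mark F: refs=D G null, marked=A D F
Mark B: refs=A G, marked=A B D F
Mark G: refs=null, marked=A B D F G
Unmarked (collected): C E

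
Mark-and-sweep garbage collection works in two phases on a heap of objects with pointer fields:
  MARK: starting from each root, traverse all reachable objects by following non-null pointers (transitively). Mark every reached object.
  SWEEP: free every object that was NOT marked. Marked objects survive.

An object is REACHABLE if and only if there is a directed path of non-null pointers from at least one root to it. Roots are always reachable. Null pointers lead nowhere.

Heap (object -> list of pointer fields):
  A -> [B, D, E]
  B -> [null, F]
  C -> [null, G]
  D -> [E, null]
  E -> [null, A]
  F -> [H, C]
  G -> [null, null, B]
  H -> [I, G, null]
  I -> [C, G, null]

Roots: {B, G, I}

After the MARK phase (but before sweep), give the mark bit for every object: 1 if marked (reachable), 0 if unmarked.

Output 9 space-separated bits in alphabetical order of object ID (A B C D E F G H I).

Answer: 0 1 1 0 0 1 1 1 1

Derivation:
Roots: B G I
Mark B: refs=null F, marked=B
Mark G: refs=null null B, marked=B G
Mark I: refs=C G null, marked=B G I
Mark F: refs=H C, marked=B F G I
Mark C: refs=null G, marked=B C F G I
Mark H: refs=I G null, marked=B C F G H I
Unmarked (collected): A D E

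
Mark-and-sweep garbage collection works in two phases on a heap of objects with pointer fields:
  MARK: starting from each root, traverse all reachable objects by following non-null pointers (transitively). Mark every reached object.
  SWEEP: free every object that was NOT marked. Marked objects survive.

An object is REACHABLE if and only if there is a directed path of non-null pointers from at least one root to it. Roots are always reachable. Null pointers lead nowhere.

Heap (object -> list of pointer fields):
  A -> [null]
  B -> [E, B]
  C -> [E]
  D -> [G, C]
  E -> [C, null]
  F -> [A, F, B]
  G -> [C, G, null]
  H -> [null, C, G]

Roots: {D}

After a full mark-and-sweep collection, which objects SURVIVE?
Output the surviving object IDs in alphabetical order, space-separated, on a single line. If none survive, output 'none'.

Answer: C D E G

Derivation:
Roots: D
Mark D: refs=G C, marked=D
Mark G: refs=C G null, marked=D G
Mark C: refs=E, marked=C D G
Mark E: refs=C null, marked=C D E G
Unmarked (collected): A B F H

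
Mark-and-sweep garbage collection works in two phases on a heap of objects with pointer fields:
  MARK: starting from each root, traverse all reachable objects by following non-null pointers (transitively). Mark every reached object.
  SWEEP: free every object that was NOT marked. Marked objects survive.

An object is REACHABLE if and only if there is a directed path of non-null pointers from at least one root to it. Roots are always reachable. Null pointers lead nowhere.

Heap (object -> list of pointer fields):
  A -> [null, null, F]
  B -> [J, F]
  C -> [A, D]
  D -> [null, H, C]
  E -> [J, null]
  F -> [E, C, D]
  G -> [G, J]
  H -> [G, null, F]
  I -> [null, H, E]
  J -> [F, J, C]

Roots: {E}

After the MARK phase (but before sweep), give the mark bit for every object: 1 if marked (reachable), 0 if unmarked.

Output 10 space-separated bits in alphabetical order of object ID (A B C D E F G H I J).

Roots: E
Mark E: refs=J null, marked=E
Mark J: refs=F J C, marked=E J
Mark F: refs=E C D, marked=E F J
Mark C: refs=A D, marked=C E F J
Mark D: refs=null H C, marked=C D E F J
Mark A: refs=null null F, marked=A C D E F J
Mark H: refs=G null F, marked=A C D E F H J
Mark G: refs=G J, marked=A C D E F G H J
Unmarked (collected): B I

Answer: 1 0 1 1 1 1 1 1 0 1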